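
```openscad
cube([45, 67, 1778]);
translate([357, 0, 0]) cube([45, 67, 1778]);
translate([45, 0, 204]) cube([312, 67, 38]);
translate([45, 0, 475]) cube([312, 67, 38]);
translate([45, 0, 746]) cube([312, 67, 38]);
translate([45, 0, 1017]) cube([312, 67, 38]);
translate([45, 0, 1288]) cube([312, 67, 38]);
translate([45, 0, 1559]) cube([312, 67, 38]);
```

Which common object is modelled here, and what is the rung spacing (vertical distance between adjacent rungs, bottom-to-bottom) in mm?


A ladder. The rung spacing is 271 mm.

Two tall 45×67 posts with 6 short bars between them — a ladder. Adjacent rungs sit at z = 204 and z = 475, so the spacing is 475 − 204 = 271 mm.


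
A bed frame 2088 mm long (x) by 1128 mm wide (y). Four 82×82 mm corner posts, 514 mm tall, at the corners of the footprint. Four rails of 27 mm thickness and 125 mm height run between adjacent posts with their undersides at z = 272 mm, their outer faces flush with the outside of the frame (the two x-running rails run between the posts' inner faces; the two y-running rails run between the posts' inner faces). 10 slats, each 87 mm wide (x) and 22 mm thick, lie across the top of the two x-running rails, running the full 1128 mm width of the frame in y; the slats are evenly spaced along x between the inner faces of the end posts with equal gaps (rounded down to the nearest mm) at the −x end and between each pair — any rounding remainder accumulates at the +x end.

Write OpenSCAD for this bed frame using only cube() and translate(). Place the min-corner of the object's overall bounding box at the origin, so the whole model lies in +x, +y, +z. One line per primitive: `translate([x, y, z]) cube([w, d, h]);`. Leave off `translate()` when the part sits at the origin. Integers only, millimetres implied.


cube([82, 82, 514]);
translate([0, 1046, 0]) cube([82, 82, 514]);
translate([2006, 0, 0]) cube([82, 82, 514]);
translate([2006, 1046, 0]) cube([82, 82, 514]);
translate([82, 0, 272]) cube([1924, 27, 125]);
translate([82, 1101, 272]) cube([1924, 27, 125]);
translate([0, 82, 272]) cube([27, 964, 125]);
translate([2061, 82, 272]) cube([27, 964, 125]);
translate([177, 0, 397]) cube([87, 1128, 22]);
translate([359, 0, 397]) cube([87, 1128, 22]);
translate([541, 0, 397]) cube([87, 1128, 22]);
translate([723, 0, 397]) cube([87, 1128, 22]);
translate([905, 0, 397]) cube([87, 1128, 22]);
translate([1087, 0, 397]) cube([87, 1128, 22]);
translate([1269, 0, 397]) cube([87, 1128, 22]);
translate([1451, 0, 397]) cube([87, 1128, 22]);
translate([1633, 0, 397]) cube([87, 1128, 22]);
translate([1815, 0, 397]) cube([87, 1128, 22]);


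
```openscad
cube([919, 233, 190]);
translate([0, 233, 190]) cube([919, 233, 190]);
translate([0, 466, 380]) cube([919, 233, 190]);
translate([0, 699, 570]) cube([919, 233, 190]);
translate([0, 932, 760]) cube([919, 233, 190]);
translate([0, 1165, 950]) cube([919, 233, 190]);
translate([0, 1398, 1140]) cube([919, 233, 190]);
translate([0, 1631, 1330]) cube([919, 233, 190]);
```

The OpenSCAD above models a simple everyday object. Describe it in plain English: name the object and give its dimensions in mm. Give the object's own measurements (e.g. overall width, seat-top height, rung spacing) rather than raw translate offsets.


A straight staircase of 8 solid steps. Each step is 919 mm wide (x), 233 mm deep (y, the going) and 190 mm tall (the rise). The first step rests on the floor; each subsequent step sits one going further in +y and one rise higher in +z, directly behind and above the previous step with no overlap.


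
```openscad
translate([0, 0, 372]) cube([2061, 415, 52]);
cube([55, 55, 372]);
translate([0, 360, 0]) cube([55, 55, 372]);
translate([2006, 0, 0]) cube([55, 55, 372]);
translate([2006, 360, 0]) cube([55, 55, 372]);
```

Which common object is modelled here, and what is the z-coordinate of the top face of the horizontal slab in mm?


A bench. The seat-top height is 424 mm.

A long slab on four corner posts — a bench. The slab sits at z = 372 with thickness 52, so the top is 372 + 52 = 424 mm.


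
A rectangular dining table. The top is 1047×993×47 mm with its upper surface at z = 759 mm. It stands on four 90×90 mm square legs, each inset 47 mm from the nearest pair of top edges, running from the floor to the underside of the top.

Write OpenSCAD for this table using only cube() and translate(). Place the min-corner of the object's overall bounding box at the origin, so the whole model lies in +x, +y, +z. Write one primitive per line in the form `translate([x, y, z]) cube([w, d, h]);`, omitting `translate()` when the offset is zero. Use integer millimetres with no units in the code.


translate([0, 0, 712]) cube([1047, 993, 47]);
translate([47, 47, 0]) cube([90, 90, 712]);
translate([910, 47, 0]) cube([90, 90, 712]);
translate([47, 856, 0]) cube([90, 90, 712]);
translate([910, 856, 0]) cube([90, 90, 712]);


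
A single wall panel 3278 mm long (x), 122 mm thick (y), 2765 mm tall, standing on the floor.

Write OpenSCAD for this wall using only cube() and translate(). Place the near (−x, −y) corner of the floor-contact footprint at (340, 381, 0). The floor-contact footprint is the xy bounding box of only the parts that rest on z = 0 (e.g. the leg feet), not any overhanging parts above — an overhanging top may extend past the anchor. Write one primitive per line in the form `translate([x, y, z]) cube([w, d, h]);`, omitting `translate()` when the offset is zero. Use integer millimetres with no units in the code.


translate([340, 381, 0]) cube([3278, 122, 2765]);


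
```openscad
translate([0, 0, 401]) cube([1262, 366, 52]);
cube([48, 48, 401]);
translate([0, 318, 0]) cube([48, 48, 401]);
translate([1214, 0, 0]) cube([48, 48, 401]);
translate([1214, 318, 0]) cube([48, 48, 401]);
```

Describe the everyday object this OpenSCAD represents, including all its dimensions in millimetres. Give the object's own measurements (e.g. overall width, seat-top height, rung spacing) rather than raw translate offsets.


A long wooden bench with a 1262 mm (x) × 366 mm (y) seat, 52 mm thick, its top surface 453 mm above the floor. Four 48 mm square legs at the seat corners, flush with the edges, run from z = 0 to the seat underside.


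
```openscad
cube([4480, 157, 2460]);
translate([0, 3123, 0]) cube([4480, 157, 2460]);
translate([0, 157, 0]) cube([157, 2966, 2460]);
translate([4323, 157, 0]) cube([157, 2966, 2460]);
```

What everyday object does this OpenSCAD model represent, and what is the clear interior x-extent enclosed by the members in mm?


A house (or room) frame. The interior width is 4166 mm.

Four 2460 mm walls enclosing a rectangle with no floor or roof — a room or house frame. Outside width is 4480 mm and wall thickness is 157 mm, so the interior width is 4480 − 2 × 157 = 4166 mm.


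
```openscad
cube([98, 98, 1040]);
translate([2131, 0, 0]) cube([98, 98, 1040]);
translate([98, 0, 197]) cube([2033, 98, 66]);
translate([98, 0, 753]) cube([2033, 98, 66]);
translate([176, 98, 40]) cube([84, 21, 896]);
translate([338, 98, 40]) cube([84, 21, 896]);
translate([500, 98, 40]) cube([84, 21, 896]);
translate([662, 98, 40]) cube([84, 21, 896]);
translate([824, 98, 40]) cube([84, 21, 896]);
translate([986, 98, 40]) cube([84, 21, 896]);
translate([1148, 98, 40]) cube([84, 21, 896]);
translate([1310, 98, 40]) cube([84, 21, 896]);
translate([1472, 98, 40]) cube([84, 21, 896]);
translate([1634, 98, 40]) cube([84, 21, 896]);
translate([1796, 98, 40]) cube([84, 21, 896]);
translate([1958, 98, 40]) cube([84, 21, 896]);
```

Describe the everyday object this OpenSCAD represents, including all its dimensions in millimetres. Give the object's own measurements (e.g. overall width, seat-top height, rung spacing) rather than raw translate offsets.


A fence section. Two 98×98 mm posts, 1040 mm tall, stand on the floor with a clear span of 2033 mm between their inner faces. Two horizontal rails of 98×66 mm section span the gap between the posts with their undersides at z = 197 mm and z = 753 mm, flush with the posts' −y face. 12 pickets, each 84 mm wide, 21 mm thick and 896 mm tall, are fixed to the +y face of the rails with their bottoms at z = 40 mm, spaced across the span with a 78 mm gap after the −x post and between neighbouring pickets, with 89 mm left before the +x post.


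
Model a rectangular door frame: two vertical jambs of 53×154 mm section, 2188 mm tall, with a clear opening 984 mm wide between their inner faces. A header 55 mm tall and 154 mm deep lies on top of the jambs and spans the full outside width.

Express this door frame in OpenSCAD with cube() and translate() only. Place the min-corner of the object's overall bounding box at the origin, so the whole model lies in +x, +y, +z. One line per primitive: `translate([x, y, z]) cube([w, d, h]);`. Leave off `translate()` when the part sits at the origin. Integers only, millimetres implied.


cube([53, 154, 2188]);
translate([1037, 0, 0]) cube([53, 154, 2188]);
translate([0, 0, 2188]) cube([1090, 154, 55]);


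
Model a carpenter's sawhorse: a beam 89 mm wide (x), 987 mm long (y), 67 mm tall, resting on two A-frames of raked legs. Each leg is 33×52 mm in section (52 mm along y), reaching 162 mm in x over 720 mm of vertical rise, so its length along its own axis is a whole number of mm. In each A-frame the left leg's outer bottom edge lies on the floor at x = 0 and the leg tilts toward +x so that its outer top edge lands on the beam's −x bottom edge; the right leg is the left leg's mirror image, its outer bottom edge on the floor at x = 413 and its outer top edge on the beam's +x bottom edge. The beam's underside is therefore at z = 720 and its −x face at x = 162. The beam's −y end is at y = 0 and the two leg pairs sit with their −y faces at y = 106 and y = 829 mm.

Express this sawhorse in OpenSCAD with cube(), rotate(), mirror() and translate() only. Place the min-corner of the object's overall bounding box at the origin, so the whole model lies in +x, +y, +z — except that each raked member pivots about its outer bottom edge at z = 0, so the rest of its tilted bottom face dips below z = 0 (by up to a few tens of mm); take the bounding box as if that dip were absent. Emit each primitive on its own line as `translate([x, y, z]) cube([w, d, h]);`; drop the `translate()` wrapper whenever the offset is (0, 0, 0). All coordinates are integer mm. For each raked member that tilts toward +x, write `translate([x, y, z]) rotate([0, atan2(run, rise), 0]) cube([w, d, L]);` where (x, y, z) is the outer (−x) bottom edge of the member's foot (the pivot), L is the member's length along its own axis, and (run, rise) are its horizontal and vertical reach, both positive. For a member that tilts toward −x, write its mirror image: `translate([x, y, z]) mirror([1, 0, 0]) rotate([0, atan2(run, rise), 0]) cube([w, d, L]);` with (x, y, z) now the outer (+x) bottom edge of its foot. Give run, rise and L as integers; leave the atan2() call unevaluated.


translate([162, 0, 720]) cube([89, 987, 67]);
translate([0, 106, 0]) rotate([0, atan2(162, 720), 0]) cube([33, 52, 738]);
translate([413, 106, 0]) mirror([1, 0, 0]) rotate([0, atan2(162, 720), 0]) cube([33, 52, 738]);
translate([0, 829, 0]) rotate([0, atan2(162, 720), 0]) cube([33, 52, 738]);
translate([413, 829, 0]) mirror([1, 0, 0]) rotate([0, atan2(162, 720), 0]) cube([33, 52, 738]);


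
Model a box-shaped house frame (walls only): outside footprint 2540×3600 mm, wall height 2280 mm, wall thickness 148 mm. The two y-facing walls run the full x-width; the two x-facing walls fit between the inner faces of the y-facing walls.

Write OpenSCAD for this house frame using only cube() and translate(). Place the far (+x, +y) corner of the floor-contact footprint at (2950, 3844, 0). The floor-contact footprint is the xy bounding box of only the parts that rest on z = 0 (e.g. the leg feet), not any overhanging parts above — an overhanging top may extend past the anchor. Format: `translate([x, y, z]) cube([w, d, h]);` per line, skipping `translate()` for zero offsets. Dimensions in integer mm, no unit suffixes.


translate([410, 244, 0]) cube([2540, 148, 2280]);
translate([410, 3696, 0]) cube([2540, 148, 2280]);
translate([410, 392, 0]) cube([148, 3304, 2280]);
translate([2802, 392, 0]) cube([148, 3304, 2280]);


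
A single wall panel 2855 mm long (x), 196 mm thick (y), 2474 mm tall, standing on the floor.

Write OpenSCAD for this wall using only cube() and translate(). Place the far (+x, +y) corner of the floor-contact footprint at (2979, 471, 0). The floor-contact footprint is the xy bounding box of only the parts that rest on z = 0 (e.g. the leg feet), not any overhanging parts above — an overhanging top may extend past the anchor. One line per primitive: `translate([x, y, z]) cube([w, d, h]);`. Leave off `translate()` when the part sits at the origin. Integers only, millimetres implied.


translate([124, 275, 0]) cube([2855, 196, 2474]);


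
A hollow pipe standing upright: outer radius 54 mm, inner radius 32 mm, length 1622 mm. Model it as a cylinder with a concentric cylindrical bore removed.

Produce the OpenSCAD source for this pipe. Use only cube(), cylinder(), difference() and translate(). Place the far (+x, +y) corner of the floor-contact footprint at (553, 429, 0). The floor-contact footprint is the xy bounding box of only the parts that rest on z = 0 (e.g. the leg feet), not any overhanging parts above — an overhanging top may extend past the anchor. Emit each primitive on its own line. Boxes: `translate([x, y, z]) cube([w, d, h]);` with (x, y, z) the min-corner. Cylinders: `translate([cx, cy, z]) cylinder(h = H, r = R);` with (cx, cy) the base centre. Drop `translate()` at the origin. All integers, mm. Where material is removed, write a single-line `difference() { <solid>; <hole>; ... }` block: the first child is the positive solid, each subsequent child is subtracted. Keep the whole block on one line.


difference() { translate([499, 375, 0]) cylinder(h = 1622, r = 54); translate([499, 375, 0]) cylinder(h = 1622, r = 32); }


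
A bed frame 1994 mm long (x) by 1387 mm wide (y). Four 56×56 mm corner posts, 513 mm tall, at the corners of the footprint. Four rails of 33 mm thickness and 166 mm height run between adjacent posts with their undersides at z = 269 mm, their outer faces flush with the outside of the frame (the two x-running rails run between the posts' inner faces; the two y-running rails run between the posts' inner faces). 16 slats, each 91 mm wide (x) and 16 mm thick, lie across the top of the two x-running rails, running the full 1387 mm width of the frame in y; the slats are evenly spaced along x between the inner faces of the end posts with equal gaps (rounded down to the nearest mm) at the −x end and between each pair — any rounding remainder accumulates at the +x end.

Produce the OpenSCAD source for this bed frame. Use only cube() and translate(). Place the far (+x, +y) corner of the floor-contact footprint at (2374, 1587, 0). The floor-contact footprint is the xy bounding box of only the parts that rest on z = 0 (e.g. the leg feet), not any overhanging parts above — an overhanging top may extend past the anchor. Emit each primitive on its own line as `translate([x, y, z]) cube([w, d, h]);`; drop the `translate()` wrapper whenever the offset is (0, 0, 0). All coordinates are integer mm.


translate([380, 200, 0]) cube([56, 56, 513]);
translate([380, 1531, 0]) cube([56, 56, 513]);
translate([2318, 200, 0]) cube([56, 56, 513]);
translate([2318, 1531, 0]) cube([56, 56, 513]);
translate([436, 200, 269]) cube([1882, 33, 166]);
translate([436, 1554, 269]) cube([1882, 33, 166]);
translate([380, 256, 269]) cube([33, 1275, 166]);
translate([2341, 256, 269]) cube([33, 1275, 166]);
translate([461, 200, 435]) cube([91, 1387, 16]);
translate([577, 200, 435]) cube([91, 1387, 16]);
translate([693, 200, 435]) cube([91, 1387, 16]);
translate([809, 200, 435]) cube([91, 1387, 16]);
translate([925, 200, 435]) cube([91, 1387, 16]);
translate([1041, 200, 435]) cube([91, 1387, 16]);
translate([1157, 200, 435]) cube([91, 1387, 16]);
translate([1273, 200, 435]) cube([91, 1387, 16]);
translate([1389, 200, 435]) cube([91, 1387, 16]);
translate([1505, 200, 435]) cube([91, 1387, 16]);
translate([1621, 200, 435]) cube([91, 1387, 16]);
translate([1737, 200, 435]) cube([91, 1387, 16]);
translate([1853, 200, 435]) cube([91, 1387, 16]);
translate([1969, 200, 435]) cube([91, 1387, 16]);
translate([2085, 200, 435]) cube([91, 1387, 16]);
translate([2201, 200, 435]) cube([91, 1387, 16]);


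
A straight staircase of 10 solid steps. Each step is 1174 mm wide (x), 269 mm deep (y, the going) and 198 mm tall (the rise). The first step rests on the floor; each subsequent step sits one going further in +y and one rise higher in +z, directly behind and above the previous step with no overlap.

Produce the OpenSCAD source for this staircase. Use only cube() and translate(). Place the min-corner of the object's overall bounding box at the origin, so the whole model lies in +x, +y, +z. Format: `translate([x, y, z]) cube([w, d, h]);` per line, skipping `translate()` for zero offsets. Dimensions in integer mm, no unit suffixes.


cube([1174, 269, 198]);
translate([0, 269, 198]) cube([1174, 269, 198]);
translate([0, 538, 396]) cube([1174, 269, 198]);
translate([0, 807, 594]) cube([1174, 269, 198]);
translate([0, 1076, 792]) cube([1174, 269, 198]);
translate([0, 1345, 990]) cube([1174, 269, 198]);
translate([0, 1614, 1188]) cube([1174, 269, 198]);
translate([0, 1883, 1386]) cube([1174, 269, 198]);
translate([0, 2152, 1584]) cube([1174, 269, 198]);
translate([0, 2421, 1782]) cube([1174, 269, 198]);


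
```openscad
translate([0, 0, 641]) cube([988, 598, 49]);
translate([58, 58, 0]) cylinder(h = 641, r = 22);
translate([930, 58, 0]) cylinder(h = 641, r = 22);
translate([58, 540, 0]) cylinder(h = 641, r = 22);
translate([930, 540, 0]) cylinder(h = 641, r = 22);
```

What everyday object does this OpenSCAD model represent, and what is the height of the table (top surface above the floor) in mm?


A table. The table height is 690 mm.

A 988×598×49 slab sits at z = 641 on four Ø44 mm round legs — a table. The top surface is at 641 + 49 = 690 mm.


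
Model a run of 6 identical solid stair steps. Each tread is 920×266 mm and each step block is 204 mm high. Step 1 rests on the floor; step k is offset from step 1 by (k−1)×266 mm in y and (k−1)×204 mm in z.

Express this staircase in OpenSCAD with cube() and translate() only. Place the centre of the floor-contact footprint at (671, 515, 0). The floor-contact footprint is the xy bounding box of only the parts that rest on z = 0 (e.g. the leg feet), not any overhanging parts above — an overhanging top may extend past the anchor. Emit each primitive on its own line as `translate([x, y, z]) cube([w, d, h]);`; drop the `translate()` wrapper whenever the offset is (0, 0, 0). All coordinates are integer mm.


translate([211, 382, 0]) cube([920, 266, 204]);
translate([211, 648, 204]) cube([920, 266, 204]);
translate([211, 914, 408]) cube([920, 266, 204]);
translate([211, 1180, 612]) cube([920, 266, 204]);
translate([211, 1446, 816]) cube([920, 266, 204]);
translate([211, 1712, 1020]) cube([920, 266, 204]);


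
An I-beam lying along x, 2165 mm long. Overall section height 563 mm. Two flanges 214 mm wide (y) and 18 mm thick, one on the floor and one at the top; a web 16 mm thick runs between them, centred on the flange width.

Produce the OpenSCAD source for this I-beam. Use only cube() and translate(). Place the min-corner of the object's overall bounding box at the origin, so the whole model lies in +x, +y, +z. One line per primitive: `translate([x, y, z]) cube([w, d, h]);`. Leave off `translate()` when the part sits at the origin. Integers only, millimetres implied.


cube([2165, 214, 18]);
translate([0, 99, 18]) cube([2165, 16, 527]);
translate([0, 0, 545]) cube([2165, 214, 18]);


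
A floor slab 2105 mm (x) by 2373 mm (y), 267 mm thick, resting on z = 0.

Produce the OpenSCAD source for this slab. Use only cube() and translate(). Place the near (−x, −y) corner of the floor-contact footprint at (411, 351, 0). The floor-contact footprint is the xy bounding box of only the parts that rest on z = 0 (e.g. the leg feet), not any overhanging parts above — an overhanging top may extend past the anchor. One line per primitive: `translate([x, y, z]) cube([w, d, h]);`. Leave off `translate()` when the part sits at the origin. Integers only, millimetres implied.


translate([411, 351, 0]) cube([2105, 2373, 267]);


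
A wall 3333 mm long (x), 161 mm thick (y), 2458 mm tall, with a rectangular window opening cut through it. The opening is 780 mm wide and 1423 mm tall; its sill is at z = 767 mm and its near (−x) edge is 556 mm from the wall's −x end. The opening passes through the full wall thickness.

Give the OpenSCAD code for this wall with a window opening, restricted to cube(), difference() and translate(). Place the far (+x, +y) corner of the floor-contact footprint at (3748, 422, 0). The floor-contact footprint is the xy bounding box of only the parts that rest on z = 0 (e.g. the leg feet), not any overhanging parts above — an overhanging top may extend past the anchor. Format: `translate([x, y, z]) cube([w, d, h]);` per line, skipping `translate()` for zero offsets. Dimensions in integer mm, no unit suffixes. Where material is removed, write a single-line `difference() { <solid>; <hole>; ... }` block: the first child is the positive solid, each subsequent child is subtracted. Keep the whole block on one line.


difference() { translate([415, 261, 0]) cube([3333, 161, 2458]); translate([971, 261, 767]) cube([780, 161, 1423]); }


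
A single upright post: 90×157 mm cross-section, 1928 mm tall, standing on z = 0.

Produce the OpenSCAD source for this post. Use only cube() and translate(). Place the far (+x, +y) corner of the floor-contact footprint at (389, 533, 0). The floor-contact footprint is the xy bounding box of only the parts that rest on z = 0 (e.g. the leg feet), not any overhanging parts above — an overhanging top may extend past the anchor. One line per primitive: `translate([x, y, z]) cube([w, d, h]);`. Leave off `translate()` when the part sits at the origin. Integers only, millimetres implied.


translate([299, 376, 0]) cube([90, 157, 1928]);


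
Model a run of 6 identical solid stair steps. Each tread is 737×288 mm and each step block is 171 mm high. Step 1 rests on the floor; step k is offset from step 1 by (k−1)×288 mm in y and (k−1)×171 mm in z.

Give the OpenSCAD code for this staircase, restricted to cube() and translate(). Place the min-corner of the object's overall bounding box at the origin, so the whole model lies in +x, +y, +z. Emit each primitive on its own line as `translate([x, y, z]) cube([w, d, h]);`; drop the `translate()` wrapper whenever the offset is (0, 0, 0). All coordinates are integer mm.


cube([737, 288, 171]);
translate([0, 288, 171]) cube([737, 288, 171]);
translate([0, 576, 342]) cube([737, 288, 171]);
translate([0, 864, 513]) cube([737, 288, 171]);
translate([0, 1152, 684]) cube([737, 288, 171]);
translate([0, 1440, 855]) cube([737, 288, 171]);


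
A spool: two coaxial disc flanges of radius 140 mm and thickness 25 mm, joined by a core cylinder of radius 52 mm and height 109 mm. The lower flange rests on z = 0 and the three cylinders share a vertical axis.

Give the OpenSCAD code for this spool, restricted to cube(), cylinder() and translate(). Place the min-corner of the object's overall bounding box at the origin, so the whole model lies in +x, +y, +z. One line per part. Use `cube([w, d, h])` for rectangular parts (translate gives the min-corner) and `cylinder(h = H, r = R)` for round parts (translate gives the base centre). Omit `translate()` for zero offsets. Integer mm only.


translate([140, 140, 0]) cylinder(h = 25, r = 140);
translate([140, 140, 25]) cylinder(h = 109, r = 52);
translate([140, 140, 134]) cylinder(h = 25, r = 140);


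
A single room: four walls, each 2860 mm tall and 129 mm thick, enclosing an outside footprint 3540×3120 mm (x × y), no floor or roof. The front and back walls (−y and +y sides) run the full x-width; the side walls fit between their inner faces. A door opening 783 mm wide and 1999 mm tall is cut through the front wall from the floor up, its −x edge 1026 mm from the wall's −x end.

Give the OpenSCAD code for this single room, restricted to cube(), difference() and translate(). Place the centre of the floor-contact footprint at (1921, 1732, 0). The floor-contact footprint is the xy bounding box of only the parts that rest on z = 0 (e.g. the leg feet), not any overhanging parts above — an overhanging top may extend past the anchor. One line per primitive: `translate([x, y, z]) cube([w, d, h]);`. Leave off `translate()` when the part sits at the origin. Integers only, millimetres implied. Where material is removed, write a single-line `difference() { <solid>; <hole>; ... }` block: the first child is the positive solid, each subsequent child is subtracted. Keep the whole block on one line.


difference() { translate([151, 172, 0]) cube([3540, 129, 2860]); translate([1177, 172, 0]) cube([783, 129, 1999]); }
translate([151, 3163, 0]) cube([3540, 129, 2860]);
translate([151, 301, 0]) cube([129, 2862, 2860]);
translate([3562, 301, 0]) cube([129, 2862, 2860]);


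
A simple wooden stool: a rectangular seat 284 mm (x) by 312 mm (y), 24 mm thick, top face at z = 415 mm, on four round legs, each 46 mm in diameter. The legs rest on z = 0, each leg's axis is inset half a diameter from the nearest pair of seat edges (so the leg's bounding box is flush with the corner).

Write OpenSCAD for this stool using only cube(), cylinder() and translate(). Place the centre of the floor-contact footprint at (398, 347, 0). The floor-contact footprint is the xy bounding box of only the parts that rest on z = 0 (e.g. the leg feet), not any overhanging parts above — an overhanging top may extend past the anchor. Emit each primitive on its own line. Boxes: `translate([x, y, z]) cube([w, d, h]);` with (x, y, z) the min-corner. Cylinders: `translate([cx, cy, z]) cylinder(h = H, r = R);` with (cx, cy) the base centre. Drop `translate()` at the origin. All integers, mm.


// leg_h = 415 - 24 = 391
translate([256, 191, 391]) cube([284, 312, 24]);
translate([279, 214, 0]) cylinder(h = 391, r = 23);
translate([517, 214, 0]) cylinder(h = 391, r = 23);
translate([279, 480, 0]) cylinder(h = 391, r = 23);
translate([517, 480, 0]) cylinder(h = 391, r = 23);


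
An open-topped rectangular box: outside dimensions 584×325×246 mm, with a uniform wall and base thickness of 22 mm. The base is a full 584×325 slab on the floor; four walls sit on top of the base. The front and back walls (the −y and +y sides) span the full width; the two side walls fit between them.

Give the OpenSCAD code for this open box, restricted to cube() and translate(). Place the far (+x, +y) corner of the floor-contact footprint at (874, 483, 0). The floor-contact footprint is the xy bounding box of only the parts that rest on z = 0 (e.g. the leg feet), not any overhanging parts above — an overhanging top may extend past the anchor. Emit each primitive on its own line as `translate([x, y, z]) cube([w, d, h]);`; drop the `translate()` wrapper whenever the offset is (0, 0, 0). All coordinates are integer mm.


translate([290, 158, 0]) cube([584, 325, 22]);
translate([290, 158, 22]) cube([584, 22, 224]);
translate([290, 461, 22]) cube([584, 22, 224]);
translate([290, 180, 22]) cube([22, 281, 224]);
translate([852, 180, 22]) cube([22, 281, 224]);


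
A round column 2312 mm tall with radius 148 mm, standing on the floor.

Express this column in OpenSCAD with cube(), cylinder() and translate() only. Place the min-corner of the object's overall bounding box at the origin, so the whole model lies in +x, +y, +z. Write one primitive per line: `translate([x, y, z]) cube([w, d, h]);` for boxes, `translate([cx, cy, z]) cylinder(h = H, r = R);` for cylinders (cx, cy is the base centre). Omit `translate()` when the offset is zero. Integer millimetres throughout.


translate([148, 148, 0]) cylinder(h = 2312, r = 148);


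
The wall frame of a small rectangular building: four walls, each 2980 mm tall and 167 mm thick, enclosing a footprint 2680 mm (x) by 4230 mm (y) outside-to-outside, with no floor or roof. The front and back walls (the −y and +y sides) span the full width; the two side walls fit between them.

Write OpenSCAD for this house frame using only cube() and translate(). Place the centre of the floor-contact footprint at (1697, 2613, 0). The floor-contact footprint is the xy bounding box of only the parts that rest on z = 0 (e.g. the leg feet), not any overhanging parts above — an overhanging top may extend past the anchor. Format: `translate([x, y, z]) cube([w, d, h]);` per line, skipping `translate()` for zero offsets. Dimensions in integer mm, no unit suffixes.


translate([357, 498, 0]) cube([2680, 167, 2980]);
translate([357, 4561, 0]) cube([2680, 167, 2980]);
translate([357, 665, 0]) cube([167, 3896, 2980]);
translate([2870, 665, 0]) cube([167, 3896, 2980]);


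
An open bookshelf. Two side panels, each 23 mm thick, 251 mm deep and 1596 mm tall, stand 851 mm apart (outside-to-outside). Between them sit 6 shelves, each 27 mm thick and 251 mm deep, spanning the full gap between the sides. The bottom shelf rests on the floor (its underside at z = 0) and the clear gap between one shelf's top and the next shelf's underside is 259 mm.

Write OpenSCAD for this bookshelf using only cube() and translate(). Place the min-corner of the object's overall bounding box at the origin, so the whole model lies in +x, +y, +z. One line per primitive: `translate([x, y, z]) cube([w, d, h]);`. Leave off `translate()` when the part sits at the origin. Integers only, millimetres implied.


cube([23, 251, 1596]);
translate([828, 0, 0]) cube([23, 251, 1596]);
translate([23, 0, 0]) cube([805, 251, 27]);
translate([23, 0, 286]) cube([805, 251, 27]);
translate([23, 0, 572]) cube([805, 251, 27]);
translate([23, 0, 858]) cube([805, 251, 27]);
translate([23, 0, 1144]) cube([805, 251, 27]);
translate([23, 0, 1430]) cube([805, 251, 27]);


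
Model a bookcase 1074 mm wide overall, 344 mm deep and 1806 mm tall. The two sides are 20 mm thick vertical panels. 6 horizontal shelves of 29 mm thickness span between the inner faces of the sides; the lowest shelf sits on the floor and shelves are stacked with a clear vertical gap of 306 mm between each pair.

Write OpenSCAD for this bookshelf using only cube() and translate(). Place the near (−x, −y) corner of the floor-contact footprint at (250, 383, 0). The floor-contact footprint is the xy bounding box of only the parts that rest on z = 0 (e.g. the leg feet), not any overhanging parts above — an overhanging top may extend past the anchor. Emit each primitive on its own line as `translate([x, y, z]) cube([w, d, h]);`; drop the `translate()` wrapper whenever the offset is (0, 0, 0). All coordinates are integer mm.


translate([250, 383, 0]) cube([20, 344, 1806]);
translate([1304, 383, 0]) cube([20, 344, 1806]);
translate([270, 383, 0]) cube([1034, 344, 29]);
translate([270, 383, 335]) cube([1034, 344, 29]);
translate([270, 383, 670]) cube([1034, 344, 29]);
translate([270, 383, 1005]) cube([1034, 344, 29]);
translate([270, 383, 1340]) cube([1034, 344, 29]);
translate([270, 383, 1675]) cube([1034, 344, 29]);


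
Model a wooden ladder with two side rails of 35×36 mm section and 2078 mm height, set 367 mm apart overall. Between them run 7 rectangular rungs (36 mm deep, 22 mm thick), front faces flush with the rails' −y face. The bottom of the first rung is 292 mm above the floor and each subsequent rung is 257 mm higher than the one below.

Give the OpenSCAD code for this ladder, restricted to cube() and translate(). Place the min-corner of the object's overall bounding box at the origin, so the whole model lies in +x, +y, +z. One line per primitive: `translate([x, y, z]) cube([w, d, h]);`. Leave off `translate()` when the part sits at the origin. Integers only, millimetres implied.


// rung span = 367 - 2*35 = 297
// rung[k] z = 292 + k*257
cube([35, 36, 2078]);
translate([332, 0, 0]) cube([35, 36, 2078]);
translate([35, 0, 292]) cube([297, 36, 22]);
translate([35, 0, 549]) cube([297, 36, 22]);
translate([35, 0, 806]) cube([297, 36, 22]);
translate([35, 0, 1063]) cube([297, 36, 22]);
translate([35, 0, 1320]) cube([297, 36, 22]);
translate([35, 0, 1577]) cube([297, 36, 22]);
translate([35, 0, 1834]) cube([297, 36, 22]);


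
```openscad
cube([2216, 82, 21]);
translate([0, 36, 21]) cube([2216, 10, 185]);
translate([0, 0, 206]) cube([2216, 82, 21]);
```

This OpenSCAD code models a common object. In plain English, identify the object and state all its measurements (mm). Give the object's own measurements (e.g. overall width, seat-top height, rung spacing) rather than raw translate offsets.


An I-beam lying along x, 2216 mm long. Overall section height 227 mm. Two flanges 82 mm wide (y) and 21 mm thick, one on the floor and one at the top; a web 10 mm thick runs between them, centred on the flange width.


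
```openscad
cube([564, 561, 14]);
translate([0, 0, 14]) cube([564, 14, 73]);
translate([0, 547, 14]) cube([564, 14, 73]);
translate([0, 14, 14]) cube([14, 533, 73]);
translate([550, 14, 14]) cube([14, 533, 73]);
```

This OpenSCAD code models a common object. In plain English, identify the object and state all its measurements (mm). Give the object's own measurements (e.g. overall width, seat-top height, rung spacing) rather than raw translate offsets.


An open-topped rectangular box: outside dimensions 564×561×87 mm, with a uniform wall and base thickness of 14 mm. The base is a full 564×561 slab on the floor; four walls sit on top of the base. The front and back walls (the −y and +y sides) span the full width; the two side walls fit between them.


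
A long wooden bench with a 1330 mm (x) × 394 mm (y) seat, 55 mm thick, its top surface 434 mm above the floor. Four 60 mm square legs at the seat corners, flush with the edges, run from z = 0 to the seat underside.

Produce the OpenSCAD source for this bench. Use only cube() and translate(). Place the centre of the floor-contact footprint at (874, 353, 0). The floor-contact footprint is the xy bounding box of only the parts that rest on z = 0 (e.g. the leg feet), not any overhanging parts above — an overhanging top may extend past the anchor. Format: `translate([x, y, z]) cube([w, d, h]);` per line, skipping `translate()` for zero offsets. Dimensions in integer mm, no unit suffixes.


// leg_h = 434 − 55 = 379
translate([209, 156, 379]) cube([1330, 394, 55]);
translate([209, 156, 0]) cube([60, 60, 379]);
translate([209, 490, 0]) cube([60, 60, 379]);
translate([1479, 156, 0]) cube([60, 60, 379]);
translate([1479, 490, 0]) cube([60, 60, 379]);


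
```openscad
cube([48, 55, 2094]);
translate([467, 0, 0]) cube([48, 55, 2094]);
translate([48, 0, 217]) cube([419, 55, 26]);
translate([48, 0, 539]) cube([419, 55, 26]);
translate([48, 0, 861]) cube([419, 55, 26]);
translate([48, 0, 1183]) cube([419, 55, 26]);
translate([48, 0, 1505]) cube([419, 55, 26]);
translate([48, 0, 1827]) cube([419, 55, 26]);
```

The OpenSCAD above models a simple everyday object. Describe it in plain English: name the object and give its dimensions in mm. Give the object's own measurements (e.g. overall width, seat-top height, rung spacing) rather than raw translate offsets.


A straight ladder. Two 48×55 mm vertical rails, 2094 mm tall, stand 515 mm apart (outside-to-outside) with their front faces coplanar on the −y side. 6 rungs, each 55 mm deep and 26 mm tall, span between the inner faces of the rails, front faces flush with the rails. The lowest rung's underside is at z = 217 mm and rungs are spaced 322 mm apart (underside to underside).


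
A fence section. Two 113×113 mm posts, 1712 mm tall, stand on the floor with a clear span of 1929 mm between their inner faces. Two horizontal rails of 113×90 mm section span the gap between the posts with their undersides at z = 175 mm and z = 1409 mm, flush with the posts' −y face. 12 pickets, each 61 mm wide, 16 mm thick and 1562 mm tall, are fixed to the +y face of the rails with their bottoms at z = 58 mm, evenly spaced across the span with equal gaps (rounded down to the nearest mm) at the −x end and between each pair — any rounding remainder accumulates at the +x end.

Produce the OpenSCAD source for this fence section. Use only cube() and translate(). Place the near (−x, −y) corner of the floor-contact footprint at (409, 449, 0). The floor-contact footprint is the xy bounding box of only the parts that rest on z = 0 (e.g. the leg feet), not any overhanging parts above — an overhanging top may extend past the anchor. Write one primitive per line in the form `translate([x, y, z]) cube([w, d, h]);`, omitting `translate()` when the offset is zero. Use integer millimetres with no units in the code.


translate([409, 449, 0]) cube([113, 113, 1712]);
translate([2451, 449, 0]) cube([113, 113, 1712]);
translate([522, 449, 175]) cube([1929, 113, 90]);
translate([522, 449, 1409]) cube([1929, 113, 90]);
translate([614, 562, 58]) cube([61, 16, 1562]);
translate([767, 562, 58]) cube([61, 16, 1562]);
translate([920, 562, 58]) cube([61, 16, 1562]);
translate([1073, 562, 58]) cube([61, 16, 1562]);
translate([1226, 562, 58]) cube([61, 16, 1562]);
translate([1379, 562, 58]) cube([61, 16, 1562]);
translate([1532, 562, 58]) cube([61, 16, 1562]);
translate([1685, 562, 58]) cube([61, 16, 1562]);
translate([1838, 562, 58]) cube([61, 16, 1562]);
translate([1991, 562, 58]) cube([61, 16, 1562]);
translate([2144, 562, 58]) cube([61, 16, 1562]);
translate([2297, 562, 58]) cube([61, 16, 1562]);


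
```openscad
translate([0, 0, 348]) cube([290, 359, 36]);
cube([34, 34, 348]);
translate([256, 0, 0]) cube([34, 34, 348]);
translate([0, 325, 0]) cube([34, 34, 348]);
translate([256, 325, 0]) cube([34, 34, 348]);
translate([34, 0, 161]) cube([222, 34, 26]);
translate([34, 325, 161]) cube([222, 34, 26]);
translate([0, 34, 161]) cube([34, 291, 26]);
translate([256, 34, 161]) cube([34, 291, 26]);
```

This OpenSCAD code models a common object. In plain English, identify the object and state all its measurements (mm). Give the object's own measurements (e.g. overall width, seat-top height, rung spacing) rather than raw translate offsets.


A four-legged stool. The seat is a 290×359×36 mm slab whose top surface is at z = 384 mm; four square legs, each 34×34 mm in cross-section, run from the floor (z = 0) to the underside of the seat, each flush with a corner of the seat. Four stretchers, 34 mm wide and 26 mm tall, connect adjacent legs with their undersides at z = 161 mm, each running between the inner faces of the legs it joins and aligned with the legs' outer faces on the other axis.


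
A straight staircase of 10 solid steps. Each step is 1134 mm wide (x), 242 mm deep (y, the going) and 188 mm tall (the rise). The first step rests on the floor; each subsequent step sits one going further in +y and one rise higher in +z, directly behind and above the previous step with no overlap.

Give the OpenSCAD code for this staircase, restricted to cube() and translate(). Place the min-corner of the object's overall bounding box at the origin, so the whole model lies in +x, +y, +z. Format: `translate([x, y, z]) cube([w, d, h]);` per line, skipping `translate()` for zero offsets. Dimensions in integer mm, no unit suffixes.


cube([1134, 242, 188]);
translate([0, 242, 188]) cube([1134, 242, 188]);
translate([0, 484, 376]) cube([1134, 242, 188]);
translate([0, 726, 564]) cube([1134, 242, 188]);
translate([0, 968, 752]) cube([1134, 242, 188]);
translate([0, 1210, 940]) cube([1134, 242, 188]);
translate([0, 1452, 1128]) cube([1134, 242, 188]);
translate([0, 1694, 1316]) cube([1134, 242, 188]);
translate([0, 1936, 1504]) cube([1134, 242, 188]);
translate([0, 2178, 1692]) cube([1134, 242, 188]);


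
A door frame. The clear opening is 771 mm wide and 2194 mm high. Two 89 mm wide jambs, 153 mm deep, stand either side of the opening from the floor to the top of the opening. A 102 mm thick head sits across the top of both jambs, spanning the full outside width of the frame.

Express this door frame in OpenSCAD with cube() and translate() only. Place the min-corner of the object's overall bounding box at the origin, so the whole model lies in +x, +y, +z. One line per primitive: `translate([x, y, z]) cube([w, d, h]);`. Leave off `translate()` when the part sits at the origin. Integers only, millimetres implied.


cube([89, 153, 2194]);
translate([860, 0, 0]) cube([89, 153, 2194]);
translate([0, 0, 2194]) cube([949, 153, 102]);
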